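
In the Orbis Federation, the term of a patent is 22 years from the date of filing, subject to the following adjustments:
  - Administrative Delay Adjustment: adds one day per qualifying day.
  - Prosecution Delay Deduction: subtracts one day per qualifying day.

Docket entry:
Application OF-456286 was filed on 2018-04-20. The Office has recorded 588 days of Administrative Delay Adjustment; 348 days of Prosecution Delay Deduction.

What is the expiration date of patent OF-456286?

Base term: filing date + 22 years → 20 April 2040.
Administrative Delay Adjustment: +588 days → 29 November 2041.
Prosecution Delay Deduction: −348 days → 16 December 2040.

2040-12-16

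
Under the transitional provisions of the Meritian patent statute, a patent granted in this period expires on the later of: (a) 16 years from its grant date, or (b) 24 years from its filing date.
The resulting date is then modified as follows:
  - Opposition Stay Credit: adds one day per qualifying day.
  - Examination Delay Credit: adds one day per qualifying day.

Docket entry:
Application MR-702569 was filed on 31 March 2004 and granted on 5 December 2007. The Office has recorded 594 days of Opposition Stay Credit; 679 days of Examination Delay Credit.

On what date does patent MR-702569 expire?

2031-09-25

(a) grant + 16 years → 5 December 2023.
(b) filing + 24 years → 31 March 2028.
Later of the two: 31 March 2028.
Opposition Stay Credit: +594 days → 15 November 2029.
Examination Delay Credit: +679 days → 25 September 2031.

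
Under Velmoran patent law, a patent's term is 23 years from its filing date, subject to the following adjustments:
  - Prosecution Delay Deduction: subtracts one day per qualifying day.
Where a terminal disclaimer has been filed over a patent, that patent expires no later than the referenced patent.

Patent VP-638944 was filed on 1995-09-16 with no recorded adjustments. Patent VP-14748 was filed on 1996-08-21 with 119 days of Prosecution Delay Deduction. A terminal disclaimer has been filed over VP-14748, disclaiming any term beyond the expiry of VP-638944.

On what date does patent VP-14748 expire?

September 16, 2018

Natural term of VP-14748:
  Base: filing + 23 years → 21 August 2019.
  Prosecution Delay Deduction: −119 days → 24 April 2019.
Expiry of referenced patent VP-638944:
  Base: filing + 23 years → 16 September 2018.
Terminal disclaimer: VP-14748 expires on the earlier of 24 April 2019 and 16 September 2018.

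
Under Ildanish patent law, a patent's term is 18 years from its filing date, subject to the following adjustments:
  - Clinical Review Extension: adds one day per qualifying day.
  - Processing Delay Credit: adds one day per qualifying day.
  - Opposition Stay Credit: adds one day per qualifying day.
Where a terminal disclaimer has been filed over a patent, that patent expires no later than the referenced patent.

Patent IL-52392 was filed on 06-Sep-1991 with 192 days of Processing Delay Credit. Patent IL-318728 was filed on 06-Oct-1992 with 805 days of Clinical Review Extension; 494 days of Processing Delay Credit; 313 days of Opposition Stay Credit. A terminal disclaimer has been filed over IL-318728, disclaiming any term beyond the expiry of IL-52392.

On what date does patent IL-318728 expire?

2010-03-17

Natural term of IL-318728:
  Base: filing + 18 years → 6 October 2010.
  Clinical Review Extension: +805 days → 19 December 2012.
  Processing Delay Credit: +494 days → 27 April 2014.
  Opposition Stay Credit: +313 days → 6 March 2015.
Expiry of referenced patent IL-52392:
  Base: filing + 18 years → 6 September 2009.
  Processing Delay Credit: +192 days → 17 March 2010.
Terminal disclaimer: IL-318728 expires on the earlier of 6 March 2015 and 17 March 2010.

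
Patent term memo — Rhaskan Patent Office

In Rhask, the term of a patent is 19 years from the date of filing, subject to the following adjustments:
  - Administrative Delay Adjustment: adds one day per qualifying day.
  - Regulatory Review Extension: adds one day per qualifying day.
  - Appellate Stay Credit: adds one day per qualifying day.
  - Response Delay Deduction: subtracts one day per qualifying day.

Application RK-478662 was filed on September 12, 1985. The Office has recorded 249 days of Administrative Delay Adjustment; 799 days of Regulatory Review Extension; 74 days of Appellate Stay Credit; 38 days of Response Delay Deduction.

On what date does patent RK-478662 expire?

2007-09-01

Base term: filing date + 19 years → 12 September 2004.
Administrative Delay Adjustment: +249 days → 19 May 2005.
Regulatory Review Extension: +799 days → 27 July 2007.
Appellate Stay Credit: +74 days → 9 October 2007.
Response Delay Deduction: −38 days → 1 September 2007.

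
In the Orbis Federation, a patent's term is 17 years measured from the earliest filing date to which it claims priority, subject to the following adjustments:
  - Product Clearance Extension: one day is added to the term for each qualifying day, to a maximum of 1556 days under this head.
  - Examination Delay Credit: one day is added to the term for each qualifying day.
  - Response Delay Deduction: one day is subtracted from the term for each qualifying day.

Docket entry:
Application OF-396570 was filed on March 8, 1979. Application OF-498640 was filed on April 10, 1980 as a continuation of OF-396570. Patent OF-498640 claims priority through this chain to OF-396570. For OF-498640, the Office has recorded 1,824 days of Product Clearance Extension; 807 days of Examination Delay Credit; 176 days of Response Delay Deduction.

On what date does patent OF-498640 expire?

Earliest priority filing: 8 March 1979.
Base term: 8 March 1979 + 17 years → 8 March 1996.
Product Clearance Extension: 1824 days claimed exceeds the 1556-day cap, so +1556 days → 11 June 2000.
Examination Delay Credit: +807 days → 27 August 2002.
Response Delay Deduction: −176 days → 4 March 2002.

2002-03-04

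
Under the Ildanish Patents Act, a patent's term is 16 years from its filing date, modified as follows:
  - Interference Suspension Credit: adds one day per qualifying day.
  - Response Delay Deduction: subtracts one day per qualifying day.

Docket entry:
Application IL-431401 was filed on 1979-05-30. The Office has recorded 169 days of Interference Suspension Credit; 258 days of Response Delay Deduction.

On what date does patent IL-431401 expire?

1995-03-02

Base term: filing date + 16 years → 30 May 1995.
Interference Suspension Credit: +169 days → 15 November 1995.
Response Delay Deduction: −258 days → 2 March 1995.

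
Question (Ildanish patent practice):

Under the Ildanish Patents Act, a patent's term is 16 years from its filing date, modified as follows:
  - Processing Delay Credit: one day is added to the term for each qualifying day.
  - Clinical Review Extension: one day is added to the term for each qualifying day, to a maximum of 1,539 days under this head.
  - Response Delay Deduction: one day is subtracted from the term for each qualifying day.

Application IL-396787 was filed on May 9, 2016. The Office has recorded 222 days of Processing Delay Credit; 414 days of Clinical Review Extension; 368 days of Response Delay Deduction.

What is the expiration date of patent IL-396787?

February 1, 2033

Base term: filing date + 16 years → 9 May 2032.
Processing Delay Credit: +222 days → 17 December 2032.
Clinical Review Extension: 414 days (within the 1539-day cap) → +414 days → 4 February 2034.
Response Delay Deduction: −368 days → 1 February 2033.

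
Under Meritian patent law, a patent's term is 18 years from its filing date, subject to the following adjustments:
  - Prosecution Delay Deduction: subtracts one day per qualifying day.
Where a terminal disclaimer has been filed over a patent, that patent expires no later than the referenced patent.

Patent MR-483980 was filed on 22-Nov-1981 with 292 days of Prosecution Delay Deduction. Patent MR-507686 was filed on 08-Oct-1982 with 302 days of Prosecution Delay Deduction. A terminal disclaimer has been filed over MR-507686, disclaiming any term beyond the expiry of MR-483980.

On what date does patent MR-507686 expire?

Natural term of MR-507686:
  Base: filing + 18 years → 8 October 2000.
  Prosecution Delay Deduction: −302 days → 11 December 1999.
Expiry of referenced patent MR-483980:
  Base: filing + 18 years → 22 November 1999.
  Prosecution Delay Deduction: −292 days → 3 February 1999.
Terminal disclaimer: MR-507686 expires on the earlier of 11 December 1999 and 3 February 1999.

February 3, 1999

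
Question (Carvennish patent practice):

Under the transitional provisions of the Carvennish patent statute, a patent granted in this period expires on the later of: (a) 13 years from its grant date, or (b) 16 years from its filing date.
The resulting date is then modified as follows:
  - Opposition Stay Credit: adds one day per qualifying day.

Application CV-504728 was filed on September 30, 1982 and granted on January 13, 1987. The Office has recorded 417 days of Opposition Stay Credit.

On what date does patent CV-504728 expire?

(a) grant + 13 years → 13 January 2000.
(b) filing + 16 years → 30 September 1998.
Later of the two: 13 January 2000.
Opposition Stay Credit: +417 days → 5 March 2001.

March 5, 2001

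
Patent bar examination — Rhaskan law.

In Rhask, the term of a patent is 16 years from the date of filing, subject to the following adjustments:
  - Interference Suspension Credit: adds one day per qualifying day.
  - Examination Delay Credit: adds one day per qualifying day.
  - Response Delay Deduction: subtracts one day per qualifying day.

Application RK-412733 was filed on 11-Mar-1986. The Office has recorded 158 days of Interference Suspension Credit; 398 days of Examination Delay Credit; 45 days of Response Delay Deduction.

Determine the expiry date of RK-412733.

2003-08-04

Base term: filing date + 16 years → 11 March 2002.
Interference Suspension Credit: +158 days → 16 August 2002.
Examination Delay Credit: +398 days → 18 September 2003.
Response Delay Deduction: −45 days → 4 August 2003.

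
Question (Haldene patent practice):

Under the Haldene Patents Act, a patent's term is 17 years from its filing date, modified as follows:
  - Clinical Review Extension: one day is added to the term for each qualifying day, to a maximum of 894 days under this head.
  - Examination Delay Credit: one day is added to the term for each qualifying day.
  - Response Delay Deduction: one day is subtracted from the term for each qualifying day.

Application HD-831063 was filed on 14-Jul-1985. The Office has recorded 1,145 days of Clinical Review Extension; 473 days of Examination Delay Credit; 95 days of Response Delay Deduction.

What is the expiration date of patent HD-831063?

2006-01-06

Base term: filing date + 17 years → 14 July 2002.
Clinical Review Extension: 1145 days claimed exceeds the 894-day cap, so +894 days → 24 December 2004.
Examination Delay Credit: +473 days → 11 April 2006.
Response Delay Deduction: −95 days → 6 January 2006.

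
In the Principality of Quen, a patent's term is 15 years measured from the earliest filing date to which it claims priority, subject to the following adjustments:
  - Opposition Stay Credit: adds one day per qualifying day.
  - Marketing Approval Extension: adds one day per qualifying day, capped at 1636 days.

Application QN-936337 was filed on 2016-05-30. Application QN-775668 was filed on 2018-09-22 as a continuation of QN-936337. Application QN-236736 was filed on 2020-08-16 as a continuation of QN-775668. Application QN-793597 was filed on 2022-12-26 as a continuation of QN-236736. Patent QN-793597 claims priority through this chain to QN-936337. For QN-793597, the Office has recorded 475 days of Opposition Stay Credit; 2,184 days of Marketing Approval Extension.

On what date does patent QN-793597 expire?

March 10, 2037

Earliest priority filing: 30 May 2016.
Base term: 30 May 2016 + 15 years → 30 May 2031.
Opposition Stay Credit: +475 days → 16 September 2032.
Marketing Approval Extension: 2184 days claimed exceeds the 1636-day cap, so +1636 days → 10 March 2037.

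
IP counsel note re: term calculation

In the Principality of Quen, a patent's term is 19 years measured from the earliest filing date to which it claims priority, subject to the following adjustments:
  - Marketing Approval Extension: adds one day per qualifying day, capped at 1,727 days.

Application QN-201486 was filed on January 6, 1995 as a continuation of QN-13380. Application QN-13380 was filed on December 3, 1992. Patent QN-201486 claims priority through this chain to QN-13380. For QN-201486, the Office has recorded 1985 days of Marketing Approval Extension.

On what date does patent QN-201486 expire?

2016-08-25

Earliest priority filing: 3 December 1992.
Base term: 3 December 1992 + 19 years → 3 December 2011.
Marketing Approval Extension: 1985 days claimed exceeds the 1727-day cap, so +1727 days → 25 August 2016.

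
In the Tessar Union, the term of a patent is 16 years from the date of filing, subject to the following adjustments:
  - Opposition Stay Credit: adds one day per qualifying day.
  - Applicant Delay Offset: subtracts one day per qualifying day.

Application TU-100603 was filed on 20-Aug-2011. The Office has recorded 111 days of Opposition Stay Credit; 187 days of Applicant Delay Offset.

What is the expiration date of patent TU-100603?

Base term: filing date + 16 years → 20 August 2027.
Opposition Stay Credit: +111 days → 9 December 2027.
Applicant Delay Offset: −187 days → 5 June 2027.

2027-06-05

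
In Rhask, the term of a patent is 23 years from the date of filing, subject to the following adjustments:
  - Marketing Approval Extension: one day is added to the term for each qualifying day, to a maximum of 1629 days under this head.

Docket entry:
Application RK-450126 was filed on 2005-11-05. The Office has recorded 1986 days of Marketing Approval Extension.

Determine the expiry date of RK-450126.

2033-04-22

Base term: filing date + 23 years → 5 November 2028.
Marketing Approval Extension: 1986 days claimed exceeds the 1629-day cap, so +1629 days → 22 April 2033.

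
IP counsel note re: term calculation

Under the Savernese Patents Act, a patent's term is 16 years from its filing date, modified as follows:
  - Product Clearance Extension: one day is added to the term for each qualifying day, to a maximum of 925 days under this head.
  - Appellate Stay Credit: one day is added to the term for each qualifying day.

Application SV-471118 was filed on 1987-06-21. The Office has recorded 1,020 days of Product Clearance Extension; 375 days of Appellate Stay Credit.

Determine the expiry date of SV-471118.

January 11, 2007

Base term: filing date + 16 years → 21 June 2003.
Product Clearance Extension: 1020 days claimed exceeds the 925-day cap, so +925 days → 1 January 2006.
Appellate Stay Credit: +375 days → 11 January 2007.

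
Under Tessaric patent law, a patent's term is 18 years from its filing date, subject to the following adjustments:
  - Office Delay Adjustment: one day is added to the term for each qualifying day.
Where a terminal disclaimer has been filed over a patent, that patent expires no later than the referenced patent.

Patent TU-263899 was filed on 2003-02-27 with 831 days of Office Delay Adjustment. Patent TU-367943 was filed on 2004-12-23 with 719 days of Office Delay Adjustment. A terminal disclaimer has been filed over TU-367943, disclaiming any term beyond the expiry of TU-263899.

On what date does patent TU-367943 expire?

2023-06-08

Natural term of TU-367943:
  Base: filing + 18 years → 23 December 2022.
  Office Delay Adjustment: +719 days → 11 December 2024.
Expiry of referenced patent TU-263899:
  Base: filing + 18 years → 27 February 2021.
  Office Delay Adjustment: +831 days → 8 June 2023.
Terminal disclaimer: TU-367943 expires on the earlier of 11 December 2024 and 8 June 2023.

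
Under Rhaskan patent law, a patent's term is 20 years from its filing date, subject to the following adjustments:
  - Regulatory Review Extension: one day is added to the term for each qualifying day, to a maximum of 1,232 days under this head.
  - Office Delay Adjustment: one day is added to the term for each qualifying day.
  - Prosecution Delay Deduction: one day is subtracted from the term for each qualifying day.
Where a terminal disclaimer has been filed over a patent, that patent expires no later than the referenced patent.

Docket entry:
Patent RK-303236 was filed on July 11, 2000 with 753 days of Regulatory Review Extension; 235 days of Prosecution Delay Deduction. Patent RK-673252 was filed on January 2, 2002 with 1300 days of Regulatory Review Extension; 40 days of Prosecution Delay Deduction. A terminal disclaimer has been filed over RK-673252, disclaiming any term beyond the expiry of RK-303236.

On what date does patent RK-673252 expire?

Natural term of RK-673252:
  Base: filing + 20 years → 2 January 2022.
  Regulatory Review Extension: 1300 days claimed exceeds the 1232-day cap, so +1232 days → 18 May 2025.
  Prosecution Delay Deduction: −40 days → 8 April 2025.
Expiry of referenced patent RK-303236:
  Base: filing + 20 years → 11 July 2020.
  Regulatory Review Extension: 753 days (within the 1232-day cap) → +753 days → 3 August 2022.
  Prosecution Delay Deduction: −235 days → 11 December 2021.
Terminal disclaimer: RK-673252 expires on the earlier of 8 April 2025 and 11 December 2021.

December 11, 2021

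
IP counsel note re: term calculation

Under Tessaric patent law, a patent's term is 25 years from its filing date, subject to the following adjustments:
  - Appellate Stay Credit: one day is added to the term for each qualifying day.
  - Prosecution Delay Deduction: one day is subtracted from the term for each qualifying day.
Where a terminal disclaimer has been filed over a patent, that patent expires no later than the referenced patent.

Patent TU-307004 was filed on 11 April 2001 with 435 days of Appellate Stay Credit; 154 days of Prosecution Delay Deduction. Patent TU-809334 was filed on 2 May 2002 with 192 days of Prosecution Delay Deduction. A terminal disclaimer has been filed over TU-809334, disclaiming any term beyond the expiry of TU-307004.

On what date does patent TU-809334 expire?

Natural term of TU-809334:
  Base: filing + 25 years → 2 May 2027.
  Prosecution Delay Deduction: −192 days → 22 October 2026.
Expiry of referenced patent TU-307004:
  Base: filing + 25 years → 11 April 2026.
  Appellate Stay Credit: +435 days → 20 June 2027.
  Prosecution Delay Deduction: −154 days → 17 January 2027.
Terminal disclaimer: TU-809334 expires on the earlier of 22 October 2026 and 17 January 2027.

October 22, 2026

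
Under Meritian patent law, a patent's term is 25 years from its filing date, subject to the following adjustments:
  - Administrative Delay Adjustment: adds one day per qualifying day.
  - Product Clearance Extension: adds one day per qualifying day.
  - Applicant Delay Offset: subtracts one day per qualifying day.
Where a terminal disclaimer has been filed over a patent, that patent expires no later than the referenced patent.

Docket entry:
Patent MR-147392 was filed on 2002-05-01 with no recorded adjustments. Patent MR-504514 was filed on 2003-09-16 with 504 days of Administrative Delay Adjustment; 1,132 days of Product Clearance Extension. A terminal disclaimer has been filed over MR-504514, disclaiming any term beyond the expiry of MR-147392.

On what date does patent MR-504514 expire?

Natural term of MR-504514:
  Base: filing + 25 years → 16 September 2028.
  Administrative Delay Adjustment: +504 days → 2 February 2030.
  Product Clearance Extension: +1132 days → 10 March 2033.
Expiry of referenced patent MR-147392:
  Base: filing + 25 years → 1 May 2027.
Terminal disclaimer: MR-504514 expires on the earlier of 10 March 2033 and 1 May 2027.

2027-05-01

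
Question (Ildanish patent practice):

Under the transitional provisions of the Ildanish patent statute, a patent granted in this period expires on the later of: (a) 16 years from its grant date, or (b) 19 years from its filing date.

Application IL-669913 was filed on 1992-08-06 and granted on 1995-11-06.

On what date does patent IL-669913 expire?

2011-11-06

(a) grant + 16 years → 6 November 2011.
(b) filing + 19 years → 6 August 2011.
Later of the two: 6 November 2011.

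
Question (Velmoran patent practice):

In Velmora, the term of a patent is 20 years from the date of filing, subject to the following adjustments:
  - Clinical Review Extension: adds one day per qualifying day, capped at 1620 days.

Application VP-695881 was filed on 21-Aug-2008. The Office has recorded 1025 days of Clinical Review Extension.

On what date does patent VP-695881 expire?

2031-06-12

Base term: filing date + 20 years → 21 August 2028.
Clinical Review Extension: 1025 days (within the 1620-day cap) → +1025 days → 12 June 2031.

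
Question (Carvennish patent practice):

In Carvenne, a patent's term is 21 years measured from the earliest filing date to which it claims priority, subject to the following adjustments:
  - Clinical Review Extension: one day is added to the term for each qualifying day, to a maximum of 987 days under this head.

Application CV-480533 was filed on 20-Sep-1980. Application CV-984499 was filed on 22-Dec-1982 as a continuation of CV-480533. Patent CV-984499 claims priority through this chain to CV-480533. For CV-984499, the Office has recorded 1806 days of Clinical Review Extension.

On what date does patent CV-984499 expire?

Earliest priority filing: 20 September 1980.
Base term: 20 September 1980 + 21 years → 20 September 2001.
Clinical Review Extension: 1806 days claimed exceeds the 987-day cap, so +987 days → 3 June 2004.

June 3, 2004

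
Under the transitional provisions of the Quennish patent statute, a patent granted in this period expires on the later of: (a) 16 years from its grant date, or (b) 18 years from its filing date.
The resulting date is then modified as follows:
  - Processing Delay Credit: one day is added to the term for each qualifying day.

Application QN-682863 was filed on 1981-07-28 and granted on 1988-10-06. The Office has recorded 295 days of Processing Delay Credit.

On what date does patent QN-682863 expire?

July 28, 2005

(a) grant + 16 years → 6 October 2004.
(b) filing + 18 years → 28 July 1999.
Later of the two: 6 October 2004.
Processing Delay Credit: +295 days → 28 July 2005.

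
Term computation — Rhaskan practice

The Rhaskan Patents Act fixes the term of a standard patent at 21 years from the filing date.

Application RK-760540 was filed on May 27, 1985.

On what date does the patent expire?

Filing date + 21 years → 27 May 2006.

May 27, 2006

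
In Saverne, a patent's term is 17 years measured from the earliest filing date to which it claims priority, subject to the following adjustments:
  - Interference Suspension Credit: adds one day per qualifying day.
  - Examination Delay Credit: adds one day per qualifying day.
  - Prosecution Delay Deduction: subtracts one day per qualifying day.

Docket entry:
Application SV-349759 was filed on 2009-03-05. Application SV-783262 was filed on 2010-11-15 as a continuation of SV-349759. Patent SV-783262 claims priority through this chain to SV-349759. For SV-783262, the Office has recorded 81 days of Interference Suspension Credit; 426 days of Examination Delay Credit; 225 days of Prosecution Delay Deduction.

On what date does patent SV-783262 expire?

Earliest priority filing: 5 March 2009.
Base term: 5 March 2009 + 17 years → 5 March 2026.
Interference Suspension Credit: +81 days → 25 May 2026.
Examination Delay Credit: +426 days → 25 July 2027.
Prosecution Delay Deduction: −225 days → 12 December 2026.

2026-12-12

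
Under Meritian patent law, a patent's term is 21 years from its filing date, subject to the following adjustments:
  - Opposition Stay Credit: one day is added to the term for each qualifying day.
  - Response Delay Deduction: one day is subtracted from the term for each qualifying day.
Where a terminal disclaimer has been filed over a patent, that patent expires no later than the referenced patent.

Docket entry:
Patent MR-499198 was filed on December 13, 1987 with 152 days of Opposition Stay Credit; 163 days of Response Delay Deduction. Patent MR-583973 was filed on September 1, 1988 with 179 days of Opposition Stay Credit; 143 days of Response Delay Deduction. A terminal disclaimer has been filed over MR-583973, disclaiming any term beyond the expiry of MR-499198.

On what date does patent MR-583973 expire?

Natural term of MR-583973:
  Base: filing + 21 years → 1 September 2009.
  Opposition Stay Credit: +179 days → 27 February 2010.
  Response Delay Deduction: −143 days → 7 October 2009.
Expiry of referenced patent MR-499198:
  Base: filing + 21 years → 13 December 2008.
  Opposition Stay Credit: +152 days → 14 May 2009.
  Response Delay Deduction: −163 days → 2 December 2008.
Terminal disclaimer: MR-583973 expires on the earlier of 7 October 2009 and 2 December 2008.

2008-12-02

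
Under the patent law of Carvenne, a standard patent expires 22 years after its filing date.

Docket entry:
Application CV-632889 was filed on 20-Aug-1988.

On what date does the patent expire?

Filing date + 22 years → 20 August 2010.

2010-08-20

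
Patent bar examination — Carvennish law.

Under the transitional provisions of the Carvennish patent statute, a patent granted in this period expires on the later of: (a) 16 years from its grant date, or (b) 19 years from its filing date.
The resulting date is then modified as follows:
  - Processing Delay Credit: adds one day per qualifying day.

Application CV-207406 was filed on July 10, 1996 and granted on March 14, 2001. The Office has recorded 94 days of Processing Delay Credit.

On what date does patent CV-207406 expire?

2017-06-16

(a) grant + 16 years → 14 March 2017.
(b) filing + 19 years → 10 July 2015.
Later of the two: 14 March 2017.
Processing Delay Credit: +94 days → 16 June 2017.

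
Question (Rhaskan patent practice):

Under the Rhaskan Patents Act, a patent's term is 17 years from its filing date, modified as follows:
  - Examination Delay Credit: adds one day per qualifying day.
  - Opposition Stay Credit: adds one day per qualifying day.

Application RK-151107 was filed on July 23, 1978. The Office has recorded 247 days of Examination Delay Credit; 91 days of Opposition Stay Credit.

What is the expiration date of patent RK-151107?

1996-06-25

Base term: filing date + 17 years → 23 July 1995.
Examination Delay Credit: +247 days → 26 March 1996.
Opposition Stay Credit: +91 days → 25 June 1996.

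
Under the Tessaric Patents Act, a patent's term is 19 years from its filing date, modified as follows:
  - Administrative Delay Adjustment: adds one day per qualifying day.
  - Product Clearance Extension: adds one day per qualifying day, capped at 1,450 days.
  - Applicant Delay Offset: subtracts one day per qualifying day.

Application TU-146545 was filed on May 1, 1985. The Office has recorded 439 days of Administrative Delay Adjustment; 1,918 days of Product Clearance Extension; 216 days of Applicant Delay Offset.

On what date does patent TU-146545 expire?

November 29, 2008

Base term: filing date + 19 years → 1 May 2004.
Administrative Delay Adjustment: +439 days → 14 July 2005.
Product Clearance Extension: 1918 days claimed exceeds the 1450-day cap, so +1450 days → 3 July 2009.
Applicant Delay Offset: −216 days → 29 November 2008.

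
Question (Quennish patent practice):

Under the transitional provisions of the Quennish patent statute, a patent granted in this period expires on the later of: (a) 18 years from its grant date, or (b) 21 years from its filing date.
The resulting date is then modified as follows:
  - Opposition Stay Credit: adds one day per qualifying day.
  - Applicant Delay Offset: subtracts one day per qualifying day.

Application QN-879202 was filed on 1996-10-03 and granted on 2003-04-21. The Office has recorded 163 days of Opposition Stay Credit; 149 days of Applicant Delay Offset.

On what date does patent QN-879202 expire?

(a) grant + 18 years → 21 April 2021.
(b) filing + 21 years → 3 October 2017.
Later of the two: 21 April 2021.
Opposition Stay Credit: +163 days → 1 October 2021.
Applicant Delay Offset: −149 days → 5 May 2021.

2021-05-05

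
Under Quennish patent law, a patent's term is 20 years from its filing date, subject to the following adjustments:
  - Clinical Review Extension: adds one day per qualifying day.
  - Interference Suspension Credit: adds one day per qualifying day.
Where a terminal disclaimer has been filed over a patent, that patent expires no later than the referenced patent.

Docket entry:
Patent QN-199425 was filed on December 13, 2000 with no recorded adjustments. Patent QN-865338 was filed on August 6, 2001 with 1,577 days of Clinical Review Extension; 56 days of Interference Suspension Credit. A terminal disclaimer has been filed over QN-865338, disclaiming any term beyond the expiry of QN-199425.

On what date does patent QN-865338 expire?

Natural term of QN-865338:
  Base: filing + 20 years → 6 August 2021.
  Clinical Review Extension: +1577 days → 30 November 2025.
  Interference Suspension Credit: +56 days → 25 January 2026.
Expiry of referenced patent QN-199425:
  Base: filing + 20 years → 13 December 2020.
Terminal disclaimer: QN-865338 expires on the earlier of 25 January 2026 and 13 December 2020.

2020-12-13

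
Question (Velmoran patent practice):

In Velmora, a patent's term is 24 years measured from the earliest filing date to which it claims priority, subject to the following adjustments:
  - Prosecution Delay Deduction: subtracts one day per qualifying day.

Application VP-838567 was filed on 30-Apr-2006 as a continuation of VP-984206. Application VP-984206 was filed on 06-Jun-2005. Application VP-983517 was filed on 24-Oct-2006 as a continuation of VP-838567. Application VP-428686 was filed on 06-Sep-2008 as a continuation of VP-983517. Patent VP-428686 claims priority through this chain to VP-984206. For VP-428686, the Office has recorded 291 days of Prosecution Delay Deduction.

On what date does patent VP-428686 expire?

Earliest priority filing: 6 June 2005.
Base term: 6 June 2005 + 24 years → 6 June 2029.
Prosecution Delay Deduction: −291 days → 19 August 2028.

2028-08-19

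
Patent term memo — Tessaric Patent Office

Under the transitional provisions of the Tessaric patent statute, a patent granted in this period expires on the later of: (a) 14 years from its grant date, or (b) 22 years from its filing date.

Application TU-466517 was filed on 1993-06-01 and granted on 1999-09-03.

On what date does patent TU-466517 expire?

2015-06-01

(a) grant + 14 years → 3 September 2013.
(b) filing + 22 years → 1 June 2015.
Later of the two: 1 June 2015.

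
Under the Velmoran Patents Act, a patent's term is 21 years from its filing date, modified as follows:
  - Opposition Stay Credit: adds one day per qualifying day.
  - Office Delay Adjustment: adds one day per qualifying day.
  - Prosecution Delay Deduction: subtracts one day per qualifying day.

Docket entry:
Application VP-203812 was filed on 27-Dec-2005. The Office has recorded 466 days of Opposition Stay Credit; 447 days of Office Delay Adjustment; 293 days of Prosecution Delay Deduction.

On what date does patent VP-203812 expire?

Base term: filing date + 21 years → 27 December 2026.
Opposition Stay Credit: +466 days → 6 April 2028.
Office Delay Adjustment: +447 days → 27 June 2029.
Prosecution Delay Deduction: −293 days → 7 September 2028.

September 7, 2028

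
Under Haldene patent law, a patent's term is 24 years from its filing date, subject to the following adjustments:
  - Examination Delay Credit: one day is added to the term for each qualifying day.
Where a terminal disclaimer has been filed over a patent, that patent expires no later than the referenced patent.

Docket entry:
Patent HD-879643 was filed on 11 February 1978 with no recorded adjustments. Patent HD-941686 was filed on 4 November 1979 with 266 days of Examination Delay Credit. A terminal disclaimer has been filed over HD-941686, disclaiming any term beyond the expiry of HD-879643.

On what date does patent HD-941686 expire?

2002-02-11

Natural term of HD-941686:
  Base: filing + 24 years → 4 November 2003.
  Examination Delay Credit: +266 days → 27 July 2004.
Expiry of referenced patent HD-879643:
  Base: filing + 24 years → 11 February 2002.
Terminal disclaimer: HD-941686 expires on the earlier of 27 July 2004 and 11 February 2002.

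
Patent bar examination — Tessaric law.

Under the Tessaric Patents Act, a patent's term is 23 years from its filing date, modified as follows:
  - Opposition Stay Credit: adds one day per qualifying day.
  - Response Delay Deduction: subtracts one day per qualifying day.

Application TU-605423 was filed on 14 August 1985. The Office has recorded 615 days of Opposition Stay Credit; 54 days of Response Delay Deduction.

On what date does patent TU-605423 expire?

Base term: filing date + 23 years → 14 August 2008.
Opposition Stay Credit: +615 days → 21 April 2010.
Response Delay Deduction: −54 days → 26 February 2010.

2010-02-26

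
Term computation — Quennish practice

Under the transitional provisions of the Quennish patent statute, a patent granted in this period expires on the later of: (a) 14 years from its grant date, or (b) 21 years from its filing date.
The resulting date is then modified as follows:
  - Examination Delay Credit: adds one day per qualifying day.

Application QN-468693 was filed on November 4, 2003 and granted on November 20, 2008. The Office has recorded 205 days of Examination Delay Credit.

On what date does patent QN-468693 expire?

(a) grant + 14 years → 20 November 2022.
(b) filing + 21 years → 4 November 2024.
Later of the two: 4 November 2024.
Examination Delay Credit: +205 days → 28 May 2025.

2025-05-28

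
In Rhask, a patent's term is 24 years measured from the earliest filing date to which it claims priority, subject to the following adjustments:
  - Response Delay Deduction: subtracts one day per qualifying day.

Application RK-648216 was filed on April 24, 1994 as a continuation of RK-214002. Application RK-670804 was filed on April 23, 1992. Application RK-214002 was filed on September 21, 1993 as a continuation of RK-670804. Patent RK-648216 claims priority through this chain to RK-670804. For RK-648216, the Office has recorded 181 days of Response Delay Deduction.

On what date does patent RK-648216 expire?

Earliest priority filing: 23 April 1992.
Base term: 23 April 1992 + 24 years → 23 April 2016.
Response Delay Deduction: −181 days → 25 October 2015.

October 25, 2015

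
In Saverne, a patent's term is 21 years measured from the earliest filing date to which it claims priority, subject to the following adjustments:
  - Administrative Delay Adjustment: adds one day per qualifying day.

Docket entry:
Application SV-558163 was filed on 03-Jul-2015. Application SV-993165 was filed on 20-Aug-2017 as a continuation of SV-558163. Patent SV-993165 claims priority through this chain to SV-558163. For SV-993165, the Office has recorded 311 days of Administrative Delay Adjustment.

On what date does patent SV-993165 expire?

Earliest priority filing: 3 July 2015.
Base term: 3 July 2015 + 21 years → 3 July 2036.
Administrative Delay Adjustment: +311 days → 10 May 2037.

May 10, 2037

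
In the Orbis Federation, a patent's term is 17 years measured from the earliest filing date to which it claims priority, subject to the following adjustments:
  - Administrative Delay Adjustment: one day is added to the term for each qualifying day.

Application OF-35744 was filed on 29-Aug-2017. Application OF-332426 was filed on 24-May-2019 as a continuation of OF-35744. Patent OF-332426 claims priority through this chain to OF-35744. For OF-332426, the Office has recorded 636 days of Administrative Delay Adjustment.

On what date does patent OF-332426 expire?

2036-05-26

Earliest priority filing: 29 August 2017.
Base term: 29 August 2017 + 17 years → 29 August 2034.
Administrative Delay Adjustment: +636 days → 26 May 2036.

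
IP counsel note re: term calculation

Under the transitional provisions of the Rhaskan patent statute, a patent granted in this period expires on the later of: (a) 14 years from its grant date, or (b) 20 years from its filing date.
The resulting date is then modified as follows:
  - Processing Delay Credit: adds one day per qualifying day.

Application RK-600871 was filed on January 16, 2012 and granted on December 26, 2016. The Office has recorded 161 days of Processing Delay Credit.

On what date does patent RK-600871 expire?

(a) grant + 14 years → 26 December 2030.
(b) filing + 20 years → 16 January 2032.
Later of the two: 16 January 2032.
Processing Delay Credit: +161 days → 25 June 2032.

2032-06-25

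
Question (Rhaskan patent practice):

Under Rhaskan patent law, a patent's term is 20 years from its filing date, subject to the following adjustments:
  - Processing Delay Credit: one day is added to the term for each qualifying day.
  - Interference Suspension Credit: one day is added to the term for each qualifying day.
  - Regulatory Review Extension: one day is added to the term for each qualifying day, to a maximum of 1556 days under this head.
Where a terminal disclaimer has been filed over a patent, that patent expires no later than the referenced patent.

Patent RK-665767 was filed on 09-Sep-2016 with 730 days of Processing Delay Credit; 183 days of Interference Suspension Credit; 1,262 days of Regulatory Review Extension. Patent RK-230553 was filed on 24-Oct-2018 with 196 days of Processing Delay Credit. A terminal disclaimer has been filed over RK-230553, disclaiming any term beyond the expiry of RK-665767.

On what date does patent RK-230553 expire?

2039-05-08

Natural term of RK-230553:
  Base: filing + 20 years → 24 October 2038.
  Processing Delay Credit: +196 days → 8 May 2039.
Expiry of referenced patent RK-665767:
  Base: filing + 20 years → 9 September 2036.
  Processing Delay Credit: +730 days → 9 September 2038.
  Interference Suspension Credit: +183 days → 11 March 2039.
  Regulatory Review Extension: 1262 days (within the 1556-day cap) → +1262 days → 24 August 2042.
Terminal disclaimer: RK-230553 expires on the earlier of 8 May 2039 and 24 August 2042.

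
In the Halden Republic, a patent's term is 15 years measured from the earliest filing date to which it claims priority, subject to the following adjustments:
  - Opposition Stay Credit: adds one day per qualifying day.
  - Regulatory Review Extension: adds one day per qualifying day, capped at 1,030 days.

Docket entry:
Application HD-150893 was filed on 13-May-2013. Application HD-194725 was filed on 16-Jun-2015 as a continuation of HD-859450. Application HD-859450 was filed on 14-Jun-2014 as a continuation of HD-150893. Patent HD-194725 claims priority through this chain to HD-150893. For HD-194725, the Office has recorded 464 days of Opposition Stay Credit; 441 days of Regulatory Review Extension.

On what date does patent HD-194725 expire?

Earliest priority filing: 13 May 2013.
Base term: 13 May 2013 + 15 years → 13 May 2028.
Opposition Stay Credit: +464 days → 20 August 2029.
Regulatory Review Extension: 441 days (within the 1030-day cap) → +441 days → 4 November 2030.

November 4, 2030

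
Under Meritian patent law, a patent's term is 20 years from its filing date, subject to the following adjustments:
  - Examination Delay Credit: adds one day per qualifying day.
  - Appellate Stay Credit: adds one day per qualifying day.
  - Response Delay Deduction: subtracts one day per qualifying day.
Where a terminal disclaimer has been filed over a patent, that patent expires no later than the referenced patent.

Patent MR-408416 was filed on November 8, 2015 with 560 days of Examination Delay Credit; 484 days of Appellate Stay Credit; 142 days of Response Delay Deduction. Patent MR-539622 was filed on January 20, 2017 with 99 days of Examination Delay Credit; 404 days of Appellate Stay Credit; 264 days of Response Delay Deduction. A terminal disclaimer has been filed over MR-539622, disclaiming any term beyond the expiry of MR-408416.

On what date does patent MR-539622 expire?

Natural term of MR-539622:
  Base: filing + 20 years → 20 January 2037.
  Examination Delay Credit: +99 days → 29 April 2037.
  Appellate Stay Credit: +404 days → 7 June 2038.
  Response Delay Deduction: −264 days → 16 September 2037.
Expiry of referenced patent MR-408416:
  Base: filing + 20 years → 8 November 2035.
  Examination Delay Credit: +560 days → 21 May 2037.
  Appellate Stay Credit: +484 days → 17 September 2038.
  Response Delay Deduction: −142 days → 28 April 2038.
Terminal disclaimer: MR-539622 expires on the earlier of 16 September 2037 and 28 April 2038.

September 16, 2037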